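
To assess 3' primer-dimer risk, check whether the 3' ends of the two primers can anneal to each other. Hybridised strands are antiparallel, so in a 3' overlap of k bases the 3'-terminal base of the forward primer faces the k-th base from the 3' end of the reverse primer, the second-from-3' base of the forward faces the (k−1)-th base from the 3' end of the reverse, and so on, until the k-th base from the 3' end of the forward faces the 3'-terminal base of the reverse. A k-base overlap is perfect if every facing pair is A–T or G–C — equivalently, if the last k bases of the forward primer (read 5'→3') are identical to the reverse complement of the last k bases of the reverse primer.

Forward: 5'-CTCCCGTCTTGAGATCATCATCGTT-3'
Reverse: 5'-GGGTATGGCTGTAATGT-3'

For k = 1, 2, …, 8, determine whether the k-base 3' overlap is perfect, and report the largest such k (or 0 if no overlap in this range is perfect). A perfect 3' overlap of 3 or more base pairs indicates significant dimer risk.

Longest perfect overlap: 0 complementary base pairs; below the dimer-risk threshold (threshold 3).

Last 8 bases (5'→3') — forward …TCATCGTT, reverse …TGTAATGT.
Reverse complement of the reverse primer's last 8 bases: ACATTACA; its first k bases are the reverse complement of the reverse primer's last k bases, so a perfect k-base overlap needs the forward primer's last k bases to equal them.
Comparing (forward last k vs required): k=1: T vs A ✗; k=2: TT vs AC ✗; k=3: GTT vs ACA ✗; k=4: CGTT vs ACAT ✗; k=5: TCGTT vs ACATT ✗; k=6: ATCGTT vs ACATTA ✗; k=7: CATCGTT vs ACATTAC ✗; k=8: TCATCGTT vs ACATTACA ✗.
No overlap length from 1 to 8 is perfect, so the longest perfect 3' overlap is 0.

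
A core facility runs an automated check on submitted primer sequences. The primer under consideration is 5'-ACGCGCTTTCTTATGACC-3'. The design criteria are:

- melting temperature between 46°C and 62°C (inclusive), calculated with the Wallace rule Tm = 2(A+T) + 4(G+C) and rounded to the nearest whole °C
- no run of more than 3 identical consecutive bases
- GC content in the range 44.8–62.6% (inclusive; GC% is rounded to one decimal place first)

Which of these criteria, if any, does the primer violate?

Base counts: A=3, T=6, G=3, C=6 (length 18).
Tm: Tm = 2·9 + 4·9 = 54°C ✓
homopolymer run: longest run = 3 ✓
GC content: GC 9/18 = 50.0% ✓

Meets all criteria.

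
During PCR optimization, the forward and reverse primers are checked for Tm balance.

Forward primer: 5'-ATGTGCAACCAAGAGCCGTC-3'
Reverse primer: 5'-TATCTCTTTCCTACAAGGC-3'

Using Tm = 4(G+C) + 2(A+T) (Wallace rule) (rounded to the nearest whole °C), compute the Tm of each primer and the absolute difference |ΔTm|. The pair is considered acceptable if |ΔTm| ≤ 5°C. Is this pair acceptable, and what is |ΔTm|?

|ΔTm| = 8°C; the pair is not acceptable.

Forward: A=6 T=3 G=5 C=6 → Tm = 2·9 + 4·11 = 62°C.
Reverse: A=4 T=7 G=2 C=6 → Tm = 2·11 + 4·8 = 54°C.
|ΔTm| = |62 − 54| = 8°C, > 5°C.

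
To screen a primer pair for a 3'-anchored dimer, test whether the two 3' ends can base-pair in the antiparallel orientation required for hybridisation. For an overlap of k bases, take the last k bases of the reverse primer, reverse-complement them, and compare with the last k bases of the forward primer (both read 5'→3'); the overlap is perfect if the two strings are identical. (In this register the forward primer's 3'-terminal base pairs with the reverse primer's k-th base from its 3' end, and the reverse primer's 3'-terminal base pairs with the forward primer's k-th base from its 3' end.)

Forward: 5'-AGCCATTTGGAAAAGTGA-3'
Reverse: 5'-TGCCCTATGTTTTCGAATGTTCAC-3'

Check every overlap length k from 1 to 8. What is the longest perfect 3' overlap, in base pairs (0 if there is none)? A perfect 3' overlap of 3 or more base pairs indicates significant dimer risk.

Longest perfect overlap: 4 complementary base pairs; significant dimer risk (threshold 3).

Last 8 bases (5'→3') — forward …AAAAGTGA, reverse …ATGTTCAC.
Reverse complement of the reverse primer's last 8 bases: GTGAACAT; its first k bases are the reverse complement of the reverse primer's last k bases, so a perfect k-base overlap needs the forward primer's last k bases to equal them.
Comparing (forward last k vs required): k=1: A vs G ✗; k=2: GA vs GT ✗; k=3: TGA vs GTG ✗; k=4: GTGA vs GTGA ✓; k=5: AGTGA vs GTGAA ✗; k=6: AAGTGA vs GTGAAC ✗; k=7: AAAGTGA vs GTGAACA ✗; k=8: AAAAGTGA vs GTGAACAT ✗.
Only k = 4 is perfect, so the longest perfect 3' overlap is 4.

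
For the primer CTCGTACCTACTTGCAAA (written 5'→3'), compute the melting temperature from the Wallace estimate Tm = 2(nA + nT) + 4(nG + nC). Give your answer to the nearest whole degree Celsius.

Base counts: A=5, T=5, G=2, C=6 (length 18).
Tm = 2·(5+5) + 4·(2+6) = 2·10 + 4·8 = 20 + 32 = 52°C.

52°C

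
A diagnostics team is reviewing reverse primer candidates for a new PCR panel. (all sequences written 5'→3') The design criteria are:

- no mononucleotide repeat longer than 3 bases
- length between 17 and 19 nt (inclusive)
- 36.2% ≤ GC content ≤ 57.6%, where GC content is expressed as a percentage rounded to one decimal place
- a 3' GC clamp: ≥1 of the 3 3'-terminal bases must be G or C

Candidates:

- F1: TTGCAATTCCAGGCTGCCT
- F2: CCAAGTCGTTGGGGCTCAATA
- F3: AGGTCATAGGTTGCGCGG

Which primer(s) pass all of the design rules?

F1 only.

F1 (19 nt, A=3 T=6 G=4 C=6): longest run = 2 ✓; length 19 ✓; GC 10/19 = 52.6% ✓; 3' end CCT has 2 G/C ✓ — passes.
F2 (21 nt, A=5 T=5 G=6 C=5): longest run = 4, exceeds 3 ✗; length 21, outside 17–19 ✗; GC 11/21 = 52.4% ✓; 3' end ATA has 0 G/C, need ≥1 ✗ — fails.
F3 (18 nt, A=3 T=4 G=8 C=3): longest run = 2 ✓; length 18 ✓; GC 11/18 = 61.1%, outside 36.2–57.6% ✗; 3' end CGG has 3 G/C ✓ — fails.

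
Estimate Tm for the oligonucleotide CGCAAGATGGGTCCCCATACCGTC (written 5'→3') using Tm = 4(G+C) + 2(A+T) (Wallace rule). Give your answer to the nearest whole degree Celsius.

78°C

Base counts: A=5, T=4, G=6, C=9 (length 24).
Tm = 2·(5+4) + 4·(6+9) = 2·9 + 4·15 = 18 + 60 = 78°C.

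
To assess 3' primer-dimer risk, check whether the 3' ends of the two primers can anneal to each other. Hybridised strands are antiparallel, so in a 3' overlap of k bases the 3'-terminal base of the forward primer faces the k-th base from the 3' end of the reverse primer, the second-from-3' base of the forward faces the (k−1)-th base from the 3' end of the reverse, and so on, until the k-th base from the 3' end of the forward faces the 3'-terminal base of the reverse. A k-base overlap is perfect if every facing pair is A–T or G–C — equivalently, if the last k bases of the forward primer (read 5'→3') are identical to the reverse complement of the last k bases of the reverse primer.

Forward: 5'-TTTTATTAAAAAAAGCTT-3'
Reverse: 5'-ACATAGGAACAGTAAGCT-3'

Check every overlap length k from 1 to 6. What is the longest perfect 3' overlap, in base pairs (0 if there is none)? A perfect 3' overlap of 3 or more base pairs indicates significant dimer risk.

Last 6 bases (5'→3') — forward …AAGCTT, reverse …TAAGCT.
Reverse complement of the reverse primer's last 6 bases: AGCTTA; its first k bases are the reverse complement of the reverse primer's last k bases, so a perfect k-base overlap needs the forward primer's last k bases to equal them.
Comparing (forward last k vs required): k=1: T vs A ✗; k=2: TT vs AG ✗; k=3: CTT vs AGC ✗; k=4: GCTT vs AGCT ✗; k=5: AGCTT vs AGCTT ✓; k=6: AAGCTT vs AGCTTA ✗.
Only k = 5 is perfect, so the longest perfect 3' overlap is 5.

Longest perfect overlap: 5 complementary base pairs; significant dimer risk (threshold 3).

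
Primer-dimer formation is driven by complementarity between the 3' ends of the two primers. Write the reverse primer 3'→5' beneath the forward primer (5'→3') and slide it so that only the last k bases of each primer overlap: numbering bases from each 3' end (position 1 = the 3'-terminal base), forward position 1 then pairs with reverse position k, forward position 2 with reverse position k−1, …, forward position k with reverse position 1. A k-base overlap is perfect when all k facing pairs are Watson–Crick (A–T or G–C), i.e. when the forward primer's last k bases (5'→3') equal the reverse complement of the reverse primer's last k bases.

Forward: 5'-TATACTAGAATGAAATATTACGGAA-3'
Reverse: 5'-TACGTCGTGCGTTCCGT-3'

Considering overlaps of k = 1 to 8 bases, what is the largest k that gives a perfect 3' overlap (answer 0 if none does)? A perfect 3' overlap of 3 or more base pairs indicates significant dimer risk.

Longest perfect overlap: 6 complementary base pairs; significant dimer risk (threshold 3).

Last 8 bases (5'→3') — forward …TTACGGAA, reverse …CGTTCCGT.
Reverse complement of the reverse primer's last 8 bases: ACGGAACG; its first k bases are the reverse complement of the reverse primer's last k bases, so a perfect k-base overlap needs the forward primer's last k bases to equal them.
Comparing (forward last k vs required): k=1: A vs A ✓; k=2: AA vs AC ✗; k=3: GAA vs ACG ✗; k=4: GGAA vs ACGG ✗; k=5: CGGAA vs ACGGA ✗; k=6: ACGGAA vs ACGGAA ✓; k=7: TACGGAA vs ACGGAAC ✗; k=8: TTACGGAA vs ACGGAACG ✗.
Perfect overlaps at k = 1, 6; the largest is 6.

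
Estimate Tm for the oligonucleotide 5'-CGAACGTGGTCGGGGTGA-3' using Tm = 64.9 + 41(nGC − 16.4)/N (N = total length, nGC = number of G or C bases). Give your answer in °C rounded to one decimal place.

54.9°C

Base counts: A=3, T=3, G=9, C=3; G+C = 12, N = 18.
Tm = 64.9 + 41·(12 − 16.4)/18 = 64.9 + -180.40/18 = 54.9°C.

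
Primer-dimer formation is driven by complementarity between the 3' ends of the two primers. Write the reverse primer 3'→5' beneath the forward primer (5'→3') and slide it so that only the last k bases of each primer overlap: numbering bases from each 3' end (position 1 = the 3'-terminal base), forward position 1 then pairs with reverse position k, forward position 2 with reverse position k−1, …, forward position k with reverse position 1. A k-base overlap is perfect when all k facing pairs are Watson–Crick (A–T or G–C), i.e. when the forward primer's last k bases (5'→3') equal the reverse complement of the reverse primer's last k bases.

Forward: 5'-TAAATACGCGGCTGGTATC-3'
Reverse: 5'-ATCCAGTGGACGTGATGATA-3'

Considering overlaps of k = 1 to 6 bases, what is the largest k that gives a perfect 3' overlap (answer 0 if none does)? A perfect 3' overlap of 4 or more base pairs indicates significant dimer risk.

Longest perfect overlap: 4 complementary base pairs; significant dimer risk (threshold 4).

Last 6 bases (5'→3') — forward …GGTATC, reverse …ATGATA.
Reverse complement of the reverse primer's last 6 bases: TATCAT; its first k bases are the reverse complement of the reverse primer's last k bases, so a perfect k-base overlap needs the forward primer's last k bases to equal them.
Comparing (forward last k vs required): k=1: C vs T ✗; k=2: TC vs TA ✗; k=3: ATC vs TAT ✗; k=4: TATC vs TATC ✓; k=5: GTATC vs TATCA ✗; k=6: GGTATC vs TATCAT ✗.
Only k = 4 is perfect, so the longest perfect 3' overlap is 4.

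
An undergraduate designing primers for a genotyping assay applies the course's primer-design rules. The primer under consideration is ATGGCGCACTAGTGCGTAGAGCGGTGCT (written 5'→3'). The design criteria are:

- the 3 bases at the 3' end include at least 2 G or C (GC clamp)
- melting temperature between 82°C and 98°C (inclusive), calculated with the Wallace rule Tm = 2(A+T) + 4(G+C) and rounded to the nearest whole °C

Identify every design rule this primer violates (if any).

Meets all criteria.

Base counts: A=5, T=6, G=11, C=6 (length 28).
GC clamp: 3' end GCT has 2 G/C ✓
Tm: Tm = 2·11 + 4·17 = 90°C ✓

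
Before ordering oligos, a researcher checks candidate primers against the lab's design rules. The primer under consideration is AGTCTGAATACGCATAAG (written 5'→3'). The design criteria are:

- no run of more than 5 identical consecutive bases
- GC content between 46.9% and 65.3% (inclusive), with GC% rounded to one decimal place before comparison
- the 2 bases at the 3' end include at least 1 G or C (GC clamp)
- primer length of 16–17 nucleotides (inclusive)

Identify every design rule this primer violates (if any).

Fails: GC content, length.

Base counts: A=7, T=4, G=4, C=3 (length 18).
homopolymer run: longest run = 2 ✓
GC content: GC 7/18 = 38.9%, outside 46.9–65.3% ✗
GC clamp: 3' end AG has 1 G/C ✓
length: length 18, outside 16–17 ✗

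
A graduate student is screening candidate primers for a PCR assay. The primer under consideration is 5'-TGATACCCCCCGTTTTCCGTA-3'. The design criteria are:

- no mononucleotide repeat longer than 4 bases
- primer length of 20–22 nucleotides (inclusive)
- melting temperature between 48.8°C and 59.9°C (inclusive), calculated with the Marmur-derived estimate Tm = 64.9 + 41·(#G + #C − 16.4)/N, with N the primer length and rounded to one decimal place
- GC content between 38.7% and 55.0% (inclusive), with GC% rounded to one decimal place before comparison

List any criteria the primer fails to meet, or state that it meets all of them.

Base counts: A=3, T=7, G=3, C=8 (length 21).
homopolymer run: longest run = 6, exceeds 4 ✗
length: length 21 ✓
Tm: Tm = 64.9 + 41·(11 − 16.4)/21 = 54.4°C ✓
GC content: GC 11/21 = 52.4% ✓

Fails: homopolymer run.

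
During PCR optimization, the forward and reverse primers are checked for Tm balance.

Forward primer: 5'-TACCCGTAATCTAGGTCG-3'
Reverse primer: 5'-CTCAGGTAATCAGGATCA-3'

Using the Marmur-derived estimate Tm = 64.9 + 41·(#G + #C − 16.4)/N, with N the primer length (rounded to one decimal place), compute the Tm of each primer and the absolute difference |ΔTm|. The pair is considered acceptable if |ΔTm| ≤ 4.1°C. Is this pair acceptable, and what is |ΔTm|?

Forward: G+C = 9, N = 18 → Tm = 64.9 + 41·(9 − 16.4)/18 = 48.0°C.
Reverse: G+C = 8, N = 18 → Tm = 64.9 + 41·(8 − 16.4)/18 = 45.8°C.
|ΔTm| = |48.0 − 45.8| = 2.2°C, ≤ 4.1°C.

|ΔTm| = 2.2°C; the pair is acceptable.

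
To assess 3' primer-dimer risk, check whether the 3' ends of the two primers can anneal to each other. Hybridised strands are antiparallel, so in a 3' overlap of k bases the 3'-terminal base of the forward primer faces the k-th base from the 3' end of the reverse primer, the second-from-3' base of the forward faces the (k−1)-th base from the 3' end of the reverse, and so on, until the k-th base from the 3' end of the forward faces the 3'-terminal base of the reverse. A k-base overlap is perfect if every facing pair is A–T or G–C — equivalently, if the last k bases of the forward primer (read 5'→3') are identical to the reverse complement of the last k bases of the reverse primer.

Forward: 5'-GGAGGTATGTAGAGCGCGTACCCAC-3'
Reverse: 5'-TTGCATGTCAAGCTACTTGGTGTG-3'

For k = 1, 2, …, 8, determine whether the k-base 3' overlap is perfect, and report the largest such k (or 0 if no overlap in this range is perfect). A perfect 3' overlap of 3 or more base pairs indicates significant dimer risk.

Longest perfect overlap: 3 complementary base pairs; significant dimer risk (threshold 3).

Last 8 bases (5'→3') — forward …GTACCCAC, reverse …TTGGTGTG.
Reverse complement of the reverse primer's last 8 bases: CACACCAA; its first k bases are the reverse complement of the reverse primer's last k bases, so a perfect k-base overlap needs the forward primer's last k bases to equal them.
Comparing (forward last k vs required): k=1: C vs C ✓; k=2: AC vs CA ✗; k=3: CAC vs CAC ✓; k=4: CCAC vs CACA ✗; k=5: CCCAC vs CACAC ✗; k=6: ACCCAC vs CACACC ✗; k=7: TACCCAC vs CACACCA ✗; k=8: GTACCCAC vs CACACCAA ✗.
Perfect overlaps at k = 1, 3; the largest is 3.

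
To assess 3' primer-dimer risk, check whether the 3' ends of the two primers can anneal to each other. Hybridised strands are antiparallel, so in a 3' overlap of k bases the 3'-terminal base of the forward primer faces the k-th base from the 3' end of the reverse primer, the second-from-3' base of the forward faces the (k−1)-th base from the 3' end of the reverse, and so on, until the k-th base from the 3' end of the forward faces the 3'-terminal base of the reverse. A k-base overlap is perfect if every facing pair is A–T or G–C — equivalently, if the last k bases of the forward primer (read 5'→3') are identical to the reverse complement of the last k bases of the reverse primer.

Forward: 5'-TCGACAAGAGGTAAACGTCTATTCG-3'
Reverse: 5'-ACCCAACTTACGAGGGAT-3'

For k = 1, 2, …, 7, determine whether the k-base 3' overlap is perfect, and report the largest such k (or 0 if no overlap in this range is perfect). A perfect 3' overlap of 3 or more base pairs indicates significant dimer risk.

Longest perfect overlap: 0 complementary base pairs; below the dimer-risk threshold (threshold 3).

Last 7 bases (5'→3') — forward …CTATTCG, reverse …GAGGGAT.
Reverse complement of the reverse primer's last 7 bases: ATCCCTC; its first k bases are the reverse complement of the reverse primer's last k bases, so a perfect k-base overlap needs the forward primer's last k bases to equal them.
Comparing (forward last k vs required): k=1: G vs A ✗; k=2: CG vs AT ✗; k=3: TCG vs ATC ✗; k=4: TTCG vs ATCC ✗; k=5: ATTCG vs ATCCC ✗; k=6: TATTCG vs ATCCCT ✗; k=7: CTATTCG vs ATCCCTC ✗.
No overlap length from 1 to 7 is perfect, so the longest perfect 3' overlap is 0.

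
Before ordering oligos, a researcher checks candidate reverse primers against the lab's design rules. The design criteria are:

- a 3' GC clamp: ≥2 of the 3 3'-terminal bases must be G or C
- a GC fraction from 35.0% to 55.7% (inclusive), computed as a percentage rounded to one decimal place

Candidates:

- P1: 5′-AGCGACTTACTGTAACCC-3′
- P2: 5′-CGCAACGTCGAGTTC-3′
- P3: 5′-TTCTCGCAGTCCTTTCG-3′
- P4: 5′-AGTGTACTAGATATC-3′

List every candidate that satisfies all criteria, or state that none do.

P1 and P3.

P1 (18 nt, A=5 T=4 G=3 C=6): 3' end CCC has 3 G/C ✓; GC 9/18 = 50.0% ✓ — passes.
P2 (15 nt, A=3 T=3 G=4 C=5): 3' end TTC has 1 G/C, need ≥2 ✗; GC 9/15 = 60.0%, outside 35.0–55.7% ✗ — fails.
P3 (17 nt, A=1 T=7 G=3 C=6): 3' end TCG has 2 G/C ✓; GC 9/17 = 52.9% ✓ — passes.
P4 (15 nt, A=5 T=5 G=3 C=2): 3' end ATC has 1 G/C, need ≥2 ✗; GC 5/15 = 33.3%, outside 35.0–55.7% ✗ — fails.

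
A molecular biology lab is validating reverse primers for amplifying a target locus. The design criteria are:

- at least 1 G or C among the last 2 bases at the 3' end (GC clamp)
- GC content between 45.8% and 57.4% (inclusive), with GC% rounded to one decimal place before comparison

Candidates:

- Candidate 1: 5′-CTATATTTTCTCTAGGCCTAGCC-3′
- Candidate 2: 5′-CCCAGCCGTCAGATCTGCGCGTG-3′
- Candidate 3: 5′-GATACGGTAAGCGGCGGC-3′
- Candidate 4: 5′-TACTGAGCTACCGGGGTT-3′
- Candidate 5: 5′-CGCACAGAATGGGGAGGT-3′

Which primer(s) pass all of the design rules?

Candidate 1 (23 nt, A=4 T=9 G=3 C=7): 3' end CC has 2 G/C ✓; GC 10/23 = 43.5%, outside 45.8–57.4% ✗ — fails.
Candidate 2 (23 nt, A=3 T=4 G=7 C=9): 3' end TG has 1 G/C ✓; GC 16/23 = 69.6%, outside 45.8–57.4% ✗ — fails.
Candidate 3 (18 nt, A=4 T=2 G=8 C=4): 3' end GC has 2 G/C ✓; GC 12/18 = 66.7%, outside 45.8–57.4% ✗ — fails.
Candidate 4 (18 nt, A=3 T=5 G=6 C=4): 3' end TT has 0 G/C, need ≥1 ✗; GC 10/18 = 55.6% ✓ — fails.
Candidate 5 (18 nt, A=5 T=2 G=8 C=3): 3' end GT has 1 G/C ✓; GC 11/18 = 61.1%, outside 45.8–57.4% ✗ — fails.

None of the candidates satisfy all criteria.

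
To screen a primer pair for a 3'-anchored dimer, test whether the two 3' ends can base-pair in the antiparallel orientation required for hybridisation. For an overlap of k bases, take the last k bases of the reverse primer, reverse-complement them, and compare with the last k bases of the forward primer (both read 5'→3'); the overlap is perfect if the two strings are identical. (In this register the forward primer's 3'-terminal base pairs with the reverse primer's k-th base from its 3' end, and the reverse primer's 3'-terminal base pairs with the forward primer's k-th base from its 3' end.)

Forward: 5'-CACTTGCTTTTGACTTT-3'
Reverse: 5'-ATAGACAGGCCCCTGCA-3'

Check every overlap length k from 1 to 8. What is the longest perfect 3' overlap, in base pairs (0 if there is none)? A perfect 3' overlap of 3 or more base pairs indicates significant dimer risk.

Last 8 bases (5'→3') — forward …TTGACTTT, reverse …CCCCTGCA.
Reverse complement of the reverse primer's last 8 bases: TGCAGGGG; its first k bases are the reverse complement of the reverse primer's last k bases, so a perfect k-base overlap needs the forward primer's last k bases to equal them.
Comparing (forward last k vs required): k=1: T vs T ✓; k=2: TT vs TG ✗; k=3: TTT vs TGC ✗; k=4: CTTT vs TGCA ✗; k=5: ACTTT vs TGCAG ✗; k=6: GACTTT vs TGCAGG ✗; k=7: TGACTTT vs TGCAGGG ✗; k=8: TTGACTTT vs TGCAGGGG ✗.
Only k = 1 is perfect, so the longest perfect 3' overlap is 1.

Longest perfect overlap: 1 complementary base pair; below the dimer-risk threshold (threshold 3).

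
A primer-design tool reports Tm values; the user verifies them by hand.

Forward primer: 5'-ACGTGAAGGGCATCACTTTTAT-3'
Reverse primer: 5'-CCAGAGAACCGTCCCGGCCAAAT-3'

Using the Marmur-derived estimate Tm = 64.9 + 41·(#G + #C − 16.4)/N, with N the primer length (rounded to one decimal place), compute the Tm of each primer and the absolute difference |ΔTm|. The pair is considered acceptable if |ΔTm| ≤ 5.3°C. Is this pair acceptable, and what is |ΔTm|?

|ΔTm| = 9.5°C; the pair is not acceptable.

Forward: G+C = 9, N = 22 → Tm = 64.9 + 41·(9 − 16.4)/22 = 51.1°C.
Reverse: G+C = 14, N = 23 → Tm = 64.9 + 41·(14 − 16.4)/23 = 60.6°C.
|ΔTm| = |51.1 − 60.6| = 9.5°C, > 5.3°C.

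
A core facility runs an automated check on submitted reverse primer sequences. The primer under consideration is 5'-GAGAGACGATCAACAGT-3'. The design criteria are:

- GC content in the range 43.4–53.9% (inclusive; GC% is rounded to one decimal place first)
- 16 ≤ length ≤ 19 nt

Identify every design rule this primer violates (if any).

Base counts: A=7, T=2, G=5, C=3 (length 17).
GC content: GC 8/17 = 47.1% ✓
length: length 17 ✓

Meets all criteria.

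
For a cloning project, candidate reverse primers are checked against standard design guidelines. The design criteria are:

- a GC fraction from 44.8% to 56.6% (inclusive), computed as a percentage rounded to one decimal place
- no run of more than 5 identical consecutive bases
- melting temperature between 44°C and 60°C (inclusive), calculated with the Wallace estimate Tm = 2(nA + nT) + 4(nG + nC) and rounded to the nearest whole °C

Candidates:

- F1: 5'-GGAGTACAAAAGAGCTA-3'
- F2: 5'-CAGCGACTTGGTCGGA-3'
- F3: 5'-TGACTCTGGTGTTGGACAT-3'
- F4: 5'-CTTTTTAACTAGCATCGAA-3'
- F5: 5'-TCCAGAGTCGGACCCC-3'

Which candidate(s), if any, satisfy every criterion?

F3 only.

F1 (17 nt, A=8 T=2 G=5 C=2): GC 7/17 = 41.2%, outside 44.8–56.6% ✗; longest run = 4 ✓; Tm = 2·10 + 4·7 = 48°C ✓ — fails.
F2 (16 nt, A=3 T=3 G=6 C=4): GC 10/16 = 62.5%, outside 44.8–56.6% ✗; longest run = 2 ✓; Tm = 2·6 + 4·10 = 52°C ✓ — fails.
F3 (19 nt, A=3 T=7 G=6 C=3): GC 9/19 = 47.4% ✓; longest run = 2 ✓; Tm = 2·10 + 4·9 = 56°C ✓ — passes.
F4 (19 nt, A=6 T=7 G=2 C=4): GC 6/19 = 31.6%, outside 44.8–56.6% ✗; longest run = 5 ✓; Tm = 2·13 + 4·6 = 50°C ✓ — fails.
F5 (16 nt, A=3 T=2 G=4 C=7): GC 11/16 = 68.8%, outside 44.8–56.6% ✗; longest run = 4 ✓; Tm = 2·5 + 4·11 = 54°C ✓ — fails.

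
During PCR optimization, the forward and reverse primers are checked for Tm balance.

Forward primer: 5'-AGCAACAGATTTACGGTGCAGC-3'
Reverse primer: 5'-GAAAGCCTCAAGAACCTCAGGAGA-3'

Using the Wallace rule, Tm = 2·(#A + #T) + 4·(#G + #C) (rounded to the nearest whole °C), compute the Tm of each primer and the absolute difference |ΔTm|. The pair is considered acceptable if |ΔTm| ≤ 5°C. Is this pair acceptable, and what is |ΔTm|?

|ΔTm| = 6°C; the pair is not acceptable.

Forward: A=7 T=4 G=6 C=5 → Tm = 2·11 + 4·11 = 66°C.
Reverse: A=10 T=2 G=6 C=6 → Tm = 2·12 + 4·12 = 72°C.
|ΔTm| = |66 − 72| = 6°C, > 5°C.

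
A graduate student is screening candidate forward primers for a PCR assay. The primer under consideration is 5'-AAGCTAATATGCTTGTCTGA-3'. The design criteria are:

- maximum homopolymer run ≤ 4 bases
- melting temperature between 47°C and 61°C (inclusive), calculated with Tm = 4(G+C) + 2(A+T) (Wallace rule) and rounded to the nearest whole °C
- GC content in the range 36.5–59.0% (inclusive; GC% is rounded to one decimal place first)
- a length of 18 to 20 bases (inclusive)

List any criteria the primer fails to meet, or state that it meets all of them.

Base counts: A=6, T=7, G=4, C=3 (length 20).
homopolymer run: longest run = 2 ✓
Tm: Tm = 2·13 + 4·7 = 54°C ✓
GC content: GC 7/20 = 35.0%, outside 36.5–59.0% ✗
length: length 20 ✓

Fails: GC content.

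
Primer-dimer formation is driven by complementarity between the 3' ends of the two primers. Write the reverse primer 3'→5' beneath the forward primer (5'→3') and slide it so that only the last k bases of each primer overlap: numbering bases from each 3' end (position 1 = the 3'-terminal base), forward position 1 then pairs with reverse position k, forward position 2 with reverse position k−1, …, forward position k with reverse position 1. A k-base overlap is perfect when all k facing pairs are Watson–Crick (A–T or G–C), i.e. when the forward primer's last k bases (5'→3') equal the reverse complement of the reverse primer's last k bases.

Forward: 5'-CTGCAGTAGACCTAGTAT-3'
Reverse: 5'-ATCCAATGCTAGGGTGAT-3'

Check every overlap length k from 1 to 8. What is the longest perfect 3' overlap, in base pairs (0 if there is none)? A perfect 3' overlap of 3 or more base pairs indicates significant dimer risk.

Longest perfect overlap: 2 complementary base pairs; below the dimer-risk threshold (threshold 3).

Last 8 bases (5'→3') — forward …CCTAGTAT, reverse …AGGGTGAT.
Reverse complement of the reverse primer's last 8 bases: ATCACCCT; its first k bases are the reverse complement of the reverse primer's last k bases, so a perfect k-base overlap needs the forward primer's last k bases to equal them.
Comparing (forward last k vs required): k=1: T vs A ✗; k=2: AT vs AT ✓; k=3: TAT vs ATC ✗; k=4: GTAT vs ATCA ✗; k=5: AGTAT vs ATCAC ✗; k=6: TAGTAT vs ATCACC ✗; k=7: CTAGTAT vs ATCACCC ✗; k=8: CCTAGTAT vs ATCACCCT ✗.
Only k = 2 is perfect, so the longest perfect 3' overlap is 2.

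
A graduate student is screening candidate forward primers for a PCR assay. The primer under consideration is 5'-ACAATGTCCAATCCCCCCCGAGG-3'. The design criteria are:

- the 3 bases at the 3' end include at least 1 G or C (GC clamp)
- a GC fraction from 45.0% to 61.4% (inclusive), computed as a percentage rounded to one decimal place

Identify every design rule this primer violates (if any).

Base counts: A=6, T=3, G=4, C=10 (length 23).
GC clamp: 3' end AGG has 2 G/C ✓
GC content: GC 14/23 = 60.9% ✓

Meets all criteria.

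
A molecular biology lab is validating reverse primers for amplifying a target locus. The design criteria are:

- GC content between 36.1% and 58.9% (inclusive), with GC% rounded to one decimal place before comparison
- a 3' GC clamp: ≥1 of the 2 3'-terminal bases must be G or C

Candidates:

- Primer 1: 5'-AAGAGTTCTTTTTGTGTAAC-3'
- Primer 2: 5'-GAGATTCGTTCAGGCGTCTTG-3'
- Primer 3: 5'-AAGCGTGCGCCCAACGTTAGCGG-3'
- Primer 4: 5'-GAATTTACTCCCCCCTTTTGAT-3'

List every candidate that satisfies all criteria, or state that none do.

Primer 2 only.

Primer 1 (20 nt, A=5 T=9 G=4 C=2): GC 6/20 = 30.0%, outside 36.1–58.9% ✗; 3' end AC has 1 G/C ✓ — fails.
Primer 2 (21 nt, A=3 T=7 G=7 C=4): GC 11/21 = 52.4% ✓; 3' end TG has 1 G/C ✓ — passes.
Primer 3 (23 nt, A=5 T=3 G=8 C=7): GC 15/23 = 65.2%, outside 36.1–58.9% ✗; 3' end GG has 2 G/C ✓ — fails.
Primer 4 (22 nt, A=4 T=9 G=2 C=7): GC 9/22 = 40.9% ✓; 3' end AT has 0 G/C, need ≥1 ✗ — fails.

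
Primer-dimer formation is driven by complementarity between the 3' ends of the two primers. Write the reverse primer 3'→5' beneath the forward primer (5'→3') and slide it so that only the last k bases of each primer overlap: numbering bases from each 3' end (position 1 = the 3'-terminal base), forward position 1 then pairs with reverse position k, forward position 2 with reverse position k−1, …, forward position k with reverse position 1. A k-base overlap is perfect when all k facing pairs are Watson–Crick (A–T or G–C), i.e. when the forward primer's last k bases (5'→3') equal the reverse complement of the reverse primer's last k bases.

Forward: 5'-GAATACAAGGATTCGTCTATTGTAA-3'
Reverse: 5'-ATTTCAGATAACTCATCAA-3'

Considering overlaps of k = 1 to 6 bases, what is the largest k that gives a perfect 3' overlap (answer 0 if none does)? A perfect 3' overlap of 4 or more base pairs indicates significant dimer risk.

Longest perfect overlap: 0 complementary base pairs; below the dimer-risk threshold (threshold 4).

Last 6 bases (5'→3') — forward …TTGTAA, reverse …CATCAA.
Reverse complement of the reverse primer's last 6 bases: TTGATG; its first k bases are the reverse complement of the reverse primer's last k bases, so a perfect k-base overlap needs the forward primer's last k bases to equal them.
Comparing (forward last k vs required): k=1: A vs T ✗; k=2: AA vs TT ✗; k=3: TAA vs TTG ✗; k=4: GTAA vs TTGA ✗; k=5: TGTAA vs TTGAT ✗; k=6: TTGTAA vs TTGATG ✗.
No overlap length from 1 to 6 is perfect, so the longest perfect 3' overlap is 0.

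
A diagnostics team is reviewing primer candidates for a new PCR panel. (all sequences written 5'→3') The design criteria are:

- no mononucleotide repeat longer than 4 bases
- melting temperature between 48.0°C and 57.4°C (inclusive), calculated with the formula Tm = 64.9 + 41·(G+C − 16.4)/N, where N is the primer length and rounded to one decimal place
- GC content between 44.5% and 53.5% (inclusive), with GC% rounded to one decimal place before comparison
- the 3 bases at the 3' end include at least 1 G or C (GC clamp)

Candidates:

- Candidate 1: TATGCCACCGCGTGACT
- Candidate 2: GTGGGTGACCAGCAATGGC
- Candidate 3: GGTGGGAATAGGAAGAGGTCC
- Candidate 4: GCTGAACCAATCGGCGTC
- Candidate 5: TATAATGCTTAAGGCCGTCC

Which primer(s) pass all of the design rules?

Candidate 1 (17 nt, A=3 T=4 G=4 C=6): longest run = 2 ✓; Tm = 64.9 + 41·(10 − 16.4)/17 = 49.5°C ✓; GC 10/17 = 58.8%, outside 44.5–53.5% ✗; 3' end ACT has 1 G/C ✓ — fails.
Candidate 2 (19 nt, A=4 T=3 G=8 C=4): longest run = 3 ✓; Tm = 64.9 + 41·(12 − 16.4)/19 = 55.4°C ✓; GC 12/19 = 63.2%, outside 44.5–53.5% ✗; 3' end GGC has 3 G/C ✓ — fails.
Candidate 3 (21 nt, A=6 T=3 G=10 C=2): longest run = 3 ✓; Tm = 64.9 + 41·(12 − 16.4)/21 = 56.3°C ✓; GC 12/21 = 57.1%, outside 44.5–53.5% ✗; 3' end TCC has 2 G/C ✓ — fails.
Candidate 4 (18 nt, A=4 T=3 G=5 C=6): longest run = 2 ✓; Tm = 64.9 + 41·(11 − 16.4)/18 = 52.6°C ✓; GC 11/18 = 61.1%, outside 44.5–53.5% ✗; 3' end GTC has 2 G/C ✓ — fails.
Candidate 5 (20 nt, A=5 T=6 G=4 C=5): longest run = 2 ✓; Tm = 64.9 + 41·(9 − 16.4)/20 = 49.7°C ✓; GC 9/20 = 45.0% ✓; 3' end TCC has 2 G/C ✓ — passes.

Candidate 5 only.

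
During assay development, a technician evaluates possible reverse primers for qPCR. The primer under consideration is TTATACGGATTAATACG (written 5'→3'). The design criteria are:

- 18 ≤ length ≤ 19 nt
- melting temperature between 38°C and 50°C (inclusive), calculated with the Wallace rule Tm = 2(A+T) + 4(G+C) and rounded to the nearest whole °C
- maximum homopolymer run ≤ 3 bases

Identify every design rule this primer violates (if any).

Base counts: A=6, T=6, G=3, C=2 (length 17).
length: length 17, outside 18–19 ✗
Tm: Tm = 2·12 + 4·5 = 44°C ✓
homopolymer run: longest run = 2 ✓

Fails: length.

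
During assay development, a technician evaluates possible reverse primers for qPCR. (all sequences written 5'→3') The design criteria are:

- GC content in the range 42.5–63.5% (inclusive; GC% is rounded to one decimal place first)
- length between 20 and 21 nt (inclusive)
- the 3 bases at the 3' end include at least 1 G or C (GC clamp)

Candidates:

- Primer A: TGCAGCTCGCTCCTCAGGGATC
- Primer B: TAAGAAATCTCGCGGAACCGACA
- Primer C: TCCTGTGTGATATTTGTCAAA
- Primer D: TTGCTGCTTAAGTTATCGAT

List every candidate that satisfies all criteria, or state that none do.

Primer A (22 nt, A=3 T=5 G=6 C=8): GC 14/22 = 63.6%, outside 42.5–63.5% ✗; length 22, outside 20–21 ✗; 3' end ATC has 1 G/C ✓ — fails.
Primer B (23 nt, A=9 T=3 G=5 C=6): GC 11/23 = 47.8% ✓; length 23, outside 20–21 ✗; 3' end ACA has 1 G/C ✓ — fails.
Primer C (21 nt, A=5 T=9 G=4 C=3): GC 7/21 = 33.3%, outside 42.5–63.5% ✗; length 21 ✓; 3' end AAA has 0 G/C, need ≥1 ✗ — fails.
Primer D (20 nt, A=4 T=9 G=4 C=3): GC 7/20 = 35.0%, outside 42.5–63.5% ✗; length 20 ✓; 3' end GAT has 1 G/C ✓ — fails.

None of the candidates satisfy all criteria.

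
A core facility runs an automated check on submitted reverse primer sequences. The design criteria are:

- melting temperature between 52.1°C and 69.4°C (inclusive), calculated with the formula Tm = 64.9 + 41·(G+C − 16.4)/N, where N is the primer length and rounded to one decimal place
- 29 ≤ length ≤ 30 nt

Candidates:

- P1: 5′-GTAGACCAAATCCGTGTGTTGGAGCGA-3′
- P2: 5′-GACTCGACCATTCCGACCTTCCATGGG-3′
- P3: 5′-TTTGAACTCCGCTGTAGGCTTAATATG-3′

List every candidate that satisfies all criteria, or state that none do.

None of the candidates satisfy all criteria.

P1 (27 nt, A=7 T=6 G=9 C=5): Tm = 64.9 + 41·(14 − 16.4)/27 = 61.3°C ✓; length 27, outside 29–30 ✗ — fails.
P2 (27 nt, A=5 T=6 G=6 C=10): Tm = 64.9 + 41·(16 − 16.4)/27 = 64.3°C ✓; length 27, outside 29–30 ✗ — fails.
P3 (27 nt, A=6 T=10 G=6 C=5): Tm = 64.9 + 41·(11 − 16.4)/27 = 56.7°C ✓; length 27, outside 29–30 ✗ — fails.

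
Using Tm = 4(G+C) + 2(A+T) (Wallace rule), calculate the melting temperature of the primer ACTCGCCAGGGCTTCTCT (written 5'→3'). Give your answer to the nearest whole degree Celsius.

Base counts: A=2, T=5, G=4, C=7 (length 18).
Tm = 2·(2+5) + 4·(4+7) = 2·7 + 4·11 = 14 + 44 = 58°C.

58°C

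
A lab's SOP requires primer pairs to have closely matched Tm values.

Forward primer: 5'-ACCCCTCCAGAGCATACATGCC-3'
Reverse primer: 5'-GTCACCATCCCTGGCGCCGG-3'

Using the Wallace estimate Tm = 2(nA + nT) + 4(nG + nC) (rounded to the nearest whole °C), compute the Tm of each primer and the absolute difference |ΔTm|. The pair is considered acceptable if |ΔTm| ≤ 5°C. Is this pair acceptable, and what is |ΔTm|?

Forward: A=6 T=3 G=3 C=10 → Tm = 2·9 + 4·13 = 70°C.
Reverse: A=2 T=3 G=6 C=9 → Tm = 2·5 + 4·15 = 70°C.
|ΔTm| = |70 − 70| = 0°C, ≤ 5°C.

|ΔTm| = 0°C; the pair is acceptable.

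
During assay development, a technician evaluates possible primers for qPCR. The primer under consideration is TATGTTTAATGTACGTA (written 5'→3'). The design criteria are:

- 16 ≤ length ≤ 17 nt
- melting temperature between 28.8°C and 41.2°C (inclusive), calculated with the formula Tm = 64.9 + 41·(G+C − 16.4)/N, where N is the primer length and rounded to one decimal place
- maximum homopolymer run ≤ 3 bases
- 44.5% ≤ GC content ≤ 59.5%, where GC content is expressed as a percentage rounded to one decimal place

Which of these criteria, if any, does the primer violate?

Base counts: A=5, T=8, G=3, C=1 (length 17).
length: length 17 ✓
Tm: Tm = 64.9 + 41·(4 − 16.4)/17 = 35.0°C ✓
homopolymer run: longest run = 3 ✓
GC content: GC 4/17 = 23.5%, outside 44.5–59.5% ✗

Fails: GC content.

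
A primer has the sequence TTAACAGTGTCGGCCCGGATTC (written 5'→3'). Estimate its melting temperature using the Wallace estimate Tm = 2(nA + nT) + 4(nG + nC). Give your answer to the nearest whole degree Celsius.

Base counts: A=4, T=6, G=6, C=6 (length 22).
Tm = 2·(4+6) + 4·(6+6) = 2·10 + 4·12 = 20 + 48 = 68°C.

68°C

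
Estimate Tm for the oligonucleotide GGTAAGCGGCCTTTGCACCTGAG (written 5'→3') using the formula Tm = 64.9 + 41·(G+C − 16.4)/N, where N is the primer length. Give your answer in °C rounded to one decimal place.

60.6°C

Base counts: A=4, T=5, G=8, C=6; G+C = 14, N = 23.
Tm = 64.9 + 41·(14 − 16.4)/23 = 64.9 + -98.40/23 = 60.6°C.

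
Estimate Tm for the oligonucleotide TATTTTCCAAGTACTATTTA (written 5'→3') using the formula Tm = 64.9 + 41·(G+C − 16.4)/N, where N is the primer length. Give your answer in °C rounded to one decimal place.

Base counts: A=6, T=10, G=1, C=3; G+C = 4, N = 20.
Tm = 64.9 + 41·(4 − 16.4)/20 = 64.9 + -508.40/20 = 39.5°C.

39.5°C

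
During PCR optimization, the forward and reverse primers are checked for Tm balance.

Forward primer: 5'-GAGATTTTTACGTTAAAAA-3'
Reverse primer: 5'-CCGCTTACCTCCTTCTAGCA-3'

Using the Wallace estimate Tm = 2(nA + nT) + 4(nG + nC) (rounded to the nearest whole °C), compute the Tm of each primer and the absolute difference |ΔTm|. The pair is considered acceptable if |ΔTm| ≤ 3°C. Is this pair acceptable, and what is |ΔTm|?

|ΔTm| = 16°C; the pair is not acceptable.

Forward: A=8 T=7 G=3 C=1 → Tm = 2·15 + 4·4 = 46°C.
Reverse: A=3 T=6 G=2 C=9 → Tm = 2·9 + 4·11 = 62°C.
|ΔTm| = |46 − 62| = 16°C, > 3°C.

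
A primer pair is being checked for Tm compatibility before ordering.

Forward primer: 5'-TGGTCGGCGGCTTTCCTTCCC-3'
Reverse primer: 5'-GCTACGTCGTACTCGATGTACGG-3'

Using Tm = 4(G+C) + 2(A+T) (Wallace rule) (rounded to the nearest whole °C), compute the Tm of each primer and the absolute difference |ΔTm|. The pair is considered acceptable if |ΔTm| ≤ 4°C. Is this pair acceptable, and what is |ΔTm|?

Forward: A=0 T=7 G=6 C=8 → Tm = 2·7 + 4·14 = 70°C.
Reverse: A=4 T=6 G=7 C=6 → Tm = 2·10 + 4·13 = 72°C.
|ΔTm| = |70 − 72| = 2°C, ≤ 4°C.

|ΔTm| = 2°C; the pair is acceptable.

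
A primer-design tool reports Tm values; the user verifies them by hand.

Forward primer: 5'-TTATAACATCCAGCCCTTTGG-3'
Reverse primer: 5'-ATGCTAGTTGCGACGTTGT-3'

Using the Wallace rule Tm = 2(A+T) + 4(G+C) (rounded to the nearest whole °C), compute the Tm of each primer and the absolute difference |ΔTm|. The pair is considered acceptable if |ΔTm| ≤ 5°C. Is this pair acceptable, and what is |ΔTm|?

Forward: A=5 T=7 G=3 C=6 → Tm = 2·12 + 4·9 = 60°C.
Reverse: A=3 T=7 G=6 C=3 → Tm = 2·10 + 4·9 = 56°C.
|ΔTm| = |60 − 56| = 4°C, ≤ 5°C.

|ΔTm| = 4°C; the pair is acceptable.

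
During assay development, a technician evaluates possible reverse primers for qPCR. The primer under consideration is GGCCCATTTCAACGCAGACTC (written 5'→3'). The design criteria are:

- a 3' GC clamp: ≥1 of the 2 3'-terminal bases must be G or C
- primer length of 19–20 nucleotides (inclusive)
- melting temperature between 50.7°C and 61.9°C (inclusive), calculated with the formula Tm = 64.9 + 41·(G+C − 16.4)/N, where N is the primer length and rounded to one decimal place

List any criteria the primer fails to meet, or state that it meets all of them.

Fails: length.

Base counts: A=5, T=4, G=4, C=8 (length 21).
GC clamp: 3' end TC has 1 G/C ✓
length: length 21, outside 19–20 ✗
Tm: Tm = 64.9 + 41·(12 − 16.4)/21 = 56.3°C ✓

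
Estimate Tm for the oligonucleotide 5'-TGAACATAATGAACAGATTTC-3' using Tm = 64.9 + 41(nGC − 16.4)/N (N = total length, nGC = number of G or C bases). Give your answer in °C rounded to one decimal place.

Base counts: A=9, T=6, G=3, C=3; G+C = 6, N = 21.
Tm = 64.9 + 41·(6 − 16.4)/21 = 64.9 + -426.40/21 = 44.6°C.

44.6°C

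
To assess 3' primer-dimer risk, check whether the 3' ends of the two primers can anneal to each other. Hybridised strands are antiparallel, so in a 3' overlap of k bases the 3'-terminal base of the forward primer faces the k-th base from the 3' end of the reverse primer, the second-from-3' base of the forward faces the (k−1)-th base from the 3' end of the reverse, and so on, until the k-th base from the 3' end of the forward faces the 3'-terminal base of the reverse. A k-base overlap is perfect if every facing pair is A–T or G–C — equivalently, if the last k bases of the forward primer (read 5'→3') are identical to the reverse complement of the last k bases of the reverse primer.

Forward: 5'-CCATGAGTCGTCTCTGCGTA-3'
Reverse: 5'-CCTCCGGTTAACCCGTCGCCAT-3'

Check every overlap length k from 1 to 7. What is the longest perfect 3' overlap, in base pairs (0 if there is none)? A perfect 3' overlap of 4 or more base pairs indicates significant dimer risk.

Longest perfect overlap: 1 complementary base pair; below the dimer-risk threshold (threshold 4).

Last 7 bases (5'→3') — forward …CTGCGTA, reverse …TCGCCAT.
Reverse complement of the reverse primer's last 7 bases: ATGGCGA; its first k bases are the reverse complement of the reverse primer's last k bases, so a perfect k-base overlap needs the forward primer's last k bases to equal them.
Comparing (forward last k vs required): k=1: A vs A ✓; k=2: TA vs AT ✗; k=3: GTA vs ATG ✗; k=4: CGTA vs ATGG ✗; k=5: GCGTA vs ATGGC ✗; k=6: TGCGTA vs ATGGCG ✗; k=7: CTGCGTA vs ATGGCGA ✗.
Only k = 1 is perfect, so the longest perfect 3' overlap is 1.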